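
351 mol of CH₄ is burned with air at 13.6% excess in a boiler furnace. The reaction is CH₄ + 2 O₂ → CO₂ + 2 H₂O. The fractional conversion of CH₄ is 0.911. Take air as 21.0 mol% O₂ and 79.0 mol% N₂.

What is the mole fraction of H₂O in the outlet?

0.154

Stoichiometric O₂ = 2 × 351 = 702 mol; O₂ fed = 702 × 1.136 = 797.5 mol.
N₂ fed = 797.5 × 79/21 = 3000 mol.
Fuel reacted = 0.911 × 351 → ξ = 319.8 mol.
Outlet (n = n₀ + ν ξ):
  CH₄: 351 − 1(319.8) = 31.24
  O₂: 797.5 − 2(319.8) = 158
  N₂: 3000 (inert)
  CO₂: 0 + 1(319.8) = 319.8
  H₂O: 0 + 2(319.8) = 639.5
Total out = 4148 mol; y_H₂O = 639.5 / 4148 = 0.1542.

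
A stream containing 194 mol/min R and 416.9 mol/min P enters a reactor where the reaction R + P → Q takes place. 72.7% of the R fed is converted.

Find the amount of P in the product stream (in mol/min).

R reacted = 0.727 × 194 = 141 mol/min; ν_R = −1, so ξ = 141/1 = 141 mol/min.
Outlet amounts (n = n₀ + ν ξ):
  R: 194 − 1(141) = 52.96
  P: 416.9 − 1(141) = 275.9
  Q: 0 + 1(141) = 141

276 mol/min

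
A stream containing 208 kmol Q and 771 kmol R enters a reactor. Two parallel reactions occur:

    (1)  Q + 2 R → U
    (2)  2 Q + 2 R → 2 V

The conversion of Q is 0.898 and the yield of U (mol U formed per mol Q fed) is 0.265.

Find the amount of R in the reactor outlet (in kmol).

529 kmol

Yield of U: 1ξ₁ / 208 = 0.265 → ξ₁ = 55.12 kmol.
Conversion of Q: 1ξ₁ + 2ξ₂ = 0.898 × 208 = 186.8 → ξ₂ = 65.83 kmol.
Outlet amounts (n = n₀ + Σ ν·ξ):
  Q: 208 − 1(55.12) − 2(65.83) = 21.22
  R: 771 − 2(55.12) − 2(65.83) = 529.1
  U: 0 + 1(55.12) = 55.12
  V: 0 + 2(65.83) = 131.7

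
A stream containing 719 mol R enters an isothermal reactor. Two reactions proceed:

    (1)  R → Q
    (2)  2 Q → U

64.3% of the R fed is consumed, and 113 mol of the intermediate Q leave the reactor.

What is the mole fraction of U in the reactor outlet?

0.321

Conversion of R: R consumed = 1ξ₁ = 0.643 × 719 → ξ₁ = 462.3 mol.
Q balance: n_Q = 0 + 1ξ₁ − 2ξ₂ = 113 → ξ₂ = (1·462.3 − 113)/2 = 174.7 mol.
Outlet amounts (n = n₀ + Σ ν·ξ):
  R: 719 − 1(462.3) = 256.7
  Q: 0 + 1(462.3) − 2(174.7) = 113
  U: 0 + 1(174.7) = 174.7
Total out = 544.3 mol; y_U = 174.7 / 544.3 = 0.3209.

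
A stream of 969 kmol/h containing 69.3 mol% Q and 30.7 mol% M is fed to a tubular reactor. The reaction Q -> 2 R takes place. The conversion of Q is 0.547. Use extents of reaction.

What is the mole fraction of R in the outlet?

Q reacted = 0.547 × 671.5 = 367.3 kmol/h; ν_Q = −1, so ξ = 367.3/1 = 367.3 kmol/h.
Outlet amounts (n = n₀ + ν ξ):
  Q: 671.5 − 1(367.3) = 304.2
  R: 0 + 2(367.3) = 734.6
  M: 297.5 (inert)
Total out = 1336 kmol/h; y_R = 734.6 / 1336 = 0.5497.

0.55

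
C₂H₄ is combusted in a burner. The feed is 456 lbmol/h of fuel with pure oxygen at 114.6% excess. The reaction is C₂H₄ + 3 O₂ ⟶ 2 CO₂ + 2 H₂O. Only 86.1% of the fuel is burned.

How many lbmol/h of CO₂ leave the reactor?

Stoichiometric O₂ = 3 × 456 = 1368 lbmol/h; O₂ fed = 1368 × 2.146 = 2936 lbmol/h.
Fuel reacted = 0.861 × 456 → ξ = 392.6 lbmol/h.
Outlet (n = n₀ + ν ξ):
  C₂H₄: 456 − 1(392.6) = 63.38
  O₂: 2936 − 3(392.6) = 1758
  CO₂: 0 + 2(392.6) = 785.2
  H₂O: 0 + 2(392.6) = 785.2

785 lbmol/h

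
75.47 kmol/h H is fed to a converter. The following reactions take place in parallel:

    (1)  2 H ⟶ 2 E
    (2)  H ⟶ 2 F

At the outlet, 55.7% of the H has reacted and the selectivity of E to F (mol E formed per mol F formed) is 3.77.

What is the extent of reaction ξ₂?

ξ₂ = 4.92 kmol/h

Conversion of H: H consumed = 0.557 × 75.47 = 42.04 kmol/h = 2ξ₁ + 1ξ₂.
Selectivity: 2ξ₁ / (2ξ₂) = 3.77 → ξ₁ = 3.77 ξ₂.
Substitute: (2·3.77 + 1) ξ₂ = 42.04 → ξ₂ = 4.922 kmol/h, ξ₁ = 18.56 kmol/h.
Outlet amounts (n = n₀ + Σ ν·ξ):
  H: 75.47 − 2(18.56) − 1(4.922) = 33.43
  E: 0 + 2(18.56) = 37.11
  F: 0 + 2(4.922) = 9.845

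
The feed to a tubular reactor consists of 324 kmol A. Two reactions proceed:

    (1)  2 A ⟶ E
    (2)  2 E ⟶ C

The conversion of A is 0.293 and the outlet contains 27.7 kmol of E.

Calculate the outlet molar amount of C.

9.88 kmol

Conversion of A: A consumed = 2ξ₁ = 0.293 × 324 → ξ₁ = 47.47 kmol.
E balance: n_E = 0 + 1ξ₁ − 2ξ₂ = 27.7 → ξ₂ = (1·47.47 − 27.7)/2 = 9.883 kmol.
Outlet amounts (n = n₀ + Σ ν·ξ):
  A: 324 − 2(47.47) = 229.1
  E: 0 + 1(47.47) − 2(9.883) = 27.7
  C: 0 + 1(9.883) = 9.883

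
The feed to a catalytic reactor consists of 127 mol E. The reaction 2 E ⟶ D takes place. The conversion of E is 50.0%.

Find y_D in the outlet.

E reacted = 0.5 × 127 = 63.5 mol; ν_E = −2, so ξ = 63.5/2 = 31.75 mol.
Outlet amounts (n = n₀ + ν ξ):
  E: 127 − 2(31.75) = 63.5
  D: 0 + 1(31.75) = 31.75
Total out = 95.25 mol; y_D = 31.75 / 95.25 = 0.3333.

0.333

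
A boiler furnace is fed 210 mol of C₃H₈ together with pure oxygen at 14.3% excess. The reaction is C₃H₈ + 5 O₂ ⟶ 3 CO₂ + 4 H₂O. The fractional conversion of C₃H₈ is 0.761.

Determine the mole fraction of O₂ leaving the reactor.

Stoichiometric O₂ = 5 × 210 = 1050 mol; O₂ fed = 1050 × 1.143 = 1200 mol.
Fuel reacted = 0.761 × 210 → ξ = 159.8 mol.
Outlet (n = n₀ + ν ξ):
  C₃H₈: 210 − 1(159.8) = 50.19
  O₂: 1200 − 5(159.8) = 401.1
  CO₂: 0 + 3(159.8) = 479.4
  H₂O: 0 + 4(159.8) = 639.2
Total out = 1570 mol; y_O₂ = 401.1 / 1570 = 0.2555.

0.255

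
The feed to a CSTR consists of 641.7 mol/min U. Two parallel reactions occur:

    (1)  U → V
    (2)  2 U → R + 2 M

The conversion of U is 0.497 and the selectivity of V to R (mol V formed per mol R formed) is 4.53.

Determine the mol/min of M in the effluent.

97.7 mol/min

Conversion of U: U consumed = 0.497 × 641.7 = 318.9 mol/min = 1ξ₁ + 2ξ₂.
Selectivity: 1ξ₁ / (1ξ₂) = 4.53 → ξ₁ = 4.53 ξ₂.
Substitute: (1·4.53 + 2) ξ₂ = 318.9 → ξ₂ = 48.84 mol/min, ξ₁ = 221.2 mol/min.
Outlet amounts (n = n₀ + Σ ν·ξ):
  U: 641.7 − 1(221.2) − 2(48.84) = 322.8
  V: 0 + 1(221.2) = 221.2
  R: 0 + 1(48.84) = 48.84
  M: 0 + 2(48.84) = 97.68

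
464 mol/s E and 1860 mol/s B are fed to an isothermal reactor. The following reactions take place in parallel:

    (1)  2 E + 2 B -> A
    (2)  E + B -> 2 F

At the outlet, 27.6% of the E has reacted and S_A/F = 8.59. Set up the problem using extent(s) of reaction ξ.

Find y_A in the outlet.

Conversion of E: E consumed = 0.276 × 464 = 128.1 mol/s = 2ξ₁ + 1ξ₂.
Selectivity: 1ξ₁ / (2ξ₂) = 8.59 → ξ₁ = 17.18 ξ₂.
Substitute: (2·17.18 + 1) ξ₂ = 128.1 → ξ₂ = 3.622 mol/s, ξ₁ = 62.22 mol/s.
Outlet amounts (n = n₀ + Σ ν·ξ):
  E: 464 − 2(62.22) − 1(3.622) = 335.9
  B: 1860 − 2(62.22) − 1(3.622) = 1732
  A: 0 + 1(62.22) = 62.22
  F: 0 + 2(3.622) = 7.243
Total out = 2137 mol/s; y_A = 62.22 / 2137 = 0.02911.

0.0291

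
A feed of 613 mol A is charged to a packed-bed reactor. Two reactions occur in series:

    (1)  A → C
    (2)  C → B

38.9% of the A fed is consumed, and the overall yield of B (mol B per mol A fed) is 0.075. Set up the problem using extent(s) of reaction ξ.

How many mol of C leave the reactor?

Conversion of A: A consumed = 1ξ₁ = 0.389 × 613 → ξ₁ = 238.5 mol.
Yield of B: 1ξ₂ / 613 = 0.075 → ξ₂ = 45.98 mol.
Outlet amounts (n = n₀ + Σ ν·ξ):
  A: 613 − 1(238.5) = 374.5
  C: 0 + 1(238.5) − 1(45.98) = 192.5
  B: 0 + 1(45.98) = 45.98

192 mol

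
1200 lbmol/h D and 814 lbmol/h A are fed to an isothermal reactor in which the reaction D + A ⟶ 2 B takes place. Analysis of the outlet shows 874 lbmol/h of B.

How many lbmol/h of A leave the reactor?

For B: n = n₀ + 2ξ → 874 = 0 + 2ξ, giving ξ = 437 lbmol/h.
Outlet amounts (n = n₀ + ν ξ):
  D: 1200 − 1(437) = 763
  A: 814 − 1(437) = 377
  B: 0 + 2(437) = 874

377 lbmol/h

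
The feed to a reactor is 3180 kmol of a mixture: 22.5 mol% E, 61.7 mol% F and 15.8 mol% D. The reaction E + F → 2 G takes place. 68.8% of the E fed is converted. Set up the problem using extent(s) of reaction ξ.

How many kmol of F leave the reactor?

E reacted = 0.688 × 715.5 = 492.3 kmol; ν_E = −1, so ξ = 492.3/1 = 492.3 kmol.
Outlet amounts (n = n₀ + ν ξ):
  E: 715.5 − 1(492.3) = 223.2
  F: 1962 − 1(492.3) = 1470
  G: 0 + 2(492.3) = 984.5
  D: 502.4 (inert)

1470 kmol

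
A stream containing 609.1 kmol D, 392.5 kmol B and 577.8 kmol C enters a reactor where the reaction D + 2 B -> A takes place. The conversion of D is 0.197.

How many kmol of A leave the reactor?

120 kmol

D reacted = 0.197 × 609.1 = 120 kmol; ν_D = −1, so ξ = 120/1 = 120 kmol.
Outlet amounts (n = n₀ + ν ξ):
  D: 609.1 − 1(120) = 489.1
  B: 392.5 − 2(120) = 152.5
  A: 0 + 1(120) = 120
  C: 577.8 (inert)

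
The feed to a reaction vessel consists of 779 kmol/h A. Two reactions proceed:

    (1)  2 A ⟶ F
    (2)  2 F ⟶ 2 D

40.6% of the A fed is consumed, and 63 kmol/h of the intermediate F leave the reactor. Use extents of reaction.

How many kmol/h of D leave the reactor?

Conversion of A: A consumed = 2ξ₁ = 0.406 × 779 → ξ₁ = 158.1 kmol/h.
F balance: n_F = 0 + 1ξ₁ − 2ξ₂ = 63 → ξ₂ = (1·158.1 − 63)/2 = 47.57 kmol/h.
Outlet amounts (n = n₀ + Σ ν·ξ):
  A: 779 − 2(158.1) = 462.7
  F: 0 + 1(158.1) − 2(47.57) = 63
  D: 0 + 2(47.57) = 95.14

95.1 kmol/h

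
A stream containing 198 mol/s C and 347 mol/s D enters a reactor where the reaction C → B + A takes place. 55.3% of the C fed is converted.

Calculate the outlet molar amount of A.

109 mol/s

C reacted = 0.553 × 198 = 109.5 mol/s; ν_C = −1, so ξ = 109.5/1 = 109.5 mol/s.
Outlet amounts (n = n₀ + ν ξ):
  C: 198 − 1(109.5) = 88.51
  B: 0 + 1(109.5) = 109.5
  A: 0 + 1(109.5) = 109.5
  D: 347 (inert)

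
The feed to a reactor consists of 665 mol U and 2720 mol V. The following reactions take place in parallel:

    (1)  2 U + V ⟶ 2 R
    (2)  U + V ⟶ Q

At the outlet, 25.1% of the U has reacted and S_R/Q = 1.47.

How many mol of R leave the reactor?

Conversion of U: U consumed = 0.251 × 665 = 166.9 mol = 2ξ₁ + 1ξ₂.
Selectivity: 2ξ₁ / (1ξ₂) = 1.47 → ξ₁ = 0.735 ξ₂.
Substitute: (2·0.735 + 1) ξ₂ = 166.9 → ξ₂ = 67.58 mol, ξ₁ = 49.67 mol.
Outlet amounts (n = n₀ + Σ ν·ξ):
  U: 665 − 2(49.67) − 1(67.58) = 498.1
  V: 2720 − 1(49.67) − 1(67.58) = 2603
  R: 0 + 2(49.67) = 99.34
  Q: 0 + 1(67.58) = 67.58

99.3 mol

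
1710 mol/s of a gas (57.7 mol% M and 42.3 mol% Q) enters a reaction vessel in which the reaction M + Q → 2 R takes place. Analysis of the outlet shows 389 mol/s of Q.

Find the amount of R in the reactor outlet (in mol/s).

For Q: n = n₀ − 1ξ → 389 = 723.3 − 1ξ, giving ξ = 334.3 mol/s.
Outlet amounts (n = n₀ + ν ξ):
  M: 986.7 − 1(334.3) = 652.3
  Q: 723.3 − 1(334.3) = 389
  R: 0 + 2(334.3) = 668.7

669 mol/s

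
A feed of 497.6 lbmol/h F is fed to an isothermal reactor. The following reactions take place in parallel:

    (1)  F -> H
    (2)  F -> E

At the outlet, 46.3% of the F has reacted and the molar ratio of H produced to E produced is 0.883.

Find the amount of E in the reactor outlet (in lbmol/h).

Conversion of F: F consumed = 0.463 × 497.6 = 230.4 lbmol/h = 1ξ₁ + 1ξ₂.
Selectivity: 1ξ₁ / (1ξ₂) = 0.883 → ξ₁ = 0.883 ξ₂.
Substitute: (1·0.883 + 1) ξ₂ = 230.4 → ξ₂ = 122.4 lbmol/h, ξ₁ = 108 lbmol/h.
Outlet amounts (n = n₀ + Σ ν·ξ):
  F: 497.6 − 1(108) − 1(122.4) = 267.2
  H: 0 + 1(108) = 108
  E: 0 + 1(122.4) = 122.4

122 lbmol/h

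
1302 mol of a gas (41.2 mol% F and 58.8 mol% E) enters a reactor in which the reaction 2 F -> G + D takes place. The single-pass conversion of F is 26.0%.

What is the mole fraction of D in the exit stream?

0.0536

F reacted = 0.26 × 536.4 = 139.5 mol; ν_F = −2, so ξ = 139.5/2 = 69.74 mol.
Outlet amounts (n = n₀ + ν ξ):
  F: 536.4 − 2(69.74) = 397
  G: 0 + 1(69.74) = 69.74
  D: 0 + 1(69.74) = 69.74
  E: 765.6 (inert)
Total out = 1302 mol; y_D = 69.74 / 1302 = 0.05356.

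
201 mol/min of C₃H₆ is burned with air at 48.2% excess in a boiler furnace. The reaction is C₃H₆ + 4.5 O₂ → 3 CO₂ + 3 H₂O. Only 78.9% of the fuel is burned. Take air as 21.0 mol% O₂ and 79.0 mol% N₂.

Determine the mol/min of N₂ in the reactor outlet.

5040 mol/min

Stoichiometric O₂ = 4.5 × 201 = 904.5 mol/min; O₂ fed = 904.5 × 1.482 = 1340 mol/min.
N₂ fed = 1340 × 79/21 = 5043 mol/min.
Fuel reacted = 0.789 × 201 → ξ = 158.6 mol/min.
Outlet (n = n₀ + ν ξ):
  C₃H₆: 201 − 1(158.6) = 42.41
  O₂: 1340 − 4.5(158.6) = 626.8
  N₂: 5043 (inert)
  CO₂: 0 + 3(158.6) = 475.8
  H₂O: 0 + 3(158.6) = 475.8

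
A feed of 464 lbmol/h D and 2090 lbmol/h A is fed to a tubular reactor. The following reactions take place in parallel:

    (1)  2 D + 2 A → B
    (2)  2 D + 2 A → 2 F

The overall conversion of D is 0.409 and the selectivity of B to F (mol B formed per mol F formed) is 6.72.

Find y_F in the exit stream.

0.00577

Conversion of D: D consumed = 0.409 × 464 = 189.8 lbmol/h = 2ξ₁ + 2ξ₂.
Selectivity: 1ξ₁ / (2ξ₂) = 6.72 → ξ₁ = 13.44 ξ₂.
Substitute: (2·13.44 + 2) ξ₂ = 189.8 → ξ₂ = 6.571 lbmol/h, ξ₁ = 88.32 lbmol/h.
Outlet amounts (n = n₀ + Σ ν·ξ):
  D: 464 − 2(88.32) − 2(6.571) = 274.2
  A: 2090 − 2(88.32) − 2(6.571) = 1900
  B: 0 + 1(88.32) = 88.32
  F: 0 + 2(6.571) = 13.14
Total out = 2276 lbmol/h; y_F = 13.14 / 2276 = 0.005775.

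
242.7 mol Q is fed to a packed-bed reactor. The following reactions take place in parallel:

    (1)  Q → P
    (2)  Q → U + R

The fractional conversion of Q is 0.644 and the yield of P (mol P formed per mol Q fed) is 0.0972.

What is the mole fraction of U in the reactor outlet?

0.354

Yield of P: 1ξ₁ / 242.7 = 0.0972 → ξ₁ = 23.59 mol.
Conversion of Q: 1ξ₁ + 1ξ₂ = 0.644 × 242.7 = 156.3 → ξ₂ = 132.7 mol.
Outlet amounts (n = n₀ + Σ ν·ξ):
  Q: 242.7 − 1(23.59) − 1(132.7) = 86.4
  P: 0 + 1(23.59) = 23.59
  U: 0 + 1(132.7) = 132.7
  R: 0 + 1(132.7) = 132.7
Total out = 375.4 mol; y_U = 132.7 / 375.4 = 0.3535.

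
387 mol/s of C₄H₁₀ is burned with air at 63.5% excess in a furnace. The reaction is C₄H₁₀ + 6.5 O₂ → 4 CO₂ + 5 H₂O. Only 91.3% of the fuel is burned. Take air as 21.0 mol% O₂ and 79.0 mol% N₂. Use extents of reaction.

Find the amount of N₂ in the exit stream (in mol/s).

Stoichiometric O₂ = 6.5 × 387 = 2516 mol/s; O₂ fed = 2516 × 1.635 = 4113 mol/s.
N₂ fed = 4113 × 79/21 = 15470 mol/s.
Fuel reacted = 0.913 × 387 → ξ = 353.3 mol/s.
Outlet (n = n₀ + ν ξ):
  C₄H₁₀: 387 − 1(353.3) = 33.67
  O₂: 4113 − 6.5(353.3) = 1816
  N₂: 15470 (inert)
  CO₂: 0 + 4(353.3) = 1413
  H₂O: 0 + 5(353.3) = 1767

15500 mol/s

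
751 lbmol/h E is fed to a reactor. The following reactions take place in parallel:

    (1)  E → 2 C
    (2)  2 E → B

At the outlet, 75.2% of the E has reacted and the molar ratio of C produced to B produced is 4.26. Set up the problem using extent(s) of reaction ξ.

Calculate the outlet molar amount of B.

137 lbmol/h

Conversion of E: E consumed = 0.752 × 751 = 564.8 lbmol/h = 1ξ₁ + 2ξ₂.
Selectivity: 2ξ₁ / (1ξ₂) = 4.26 → ξ₁ = 2.13 ξ₂.
Substitute: (1·2.13 + 2) ξ₂ = 564.8 → ξ₂ = 136.7 lbmol/h, ξ₁ = 291.3 lbmol/h.
Outlet amounts (n = n₀ + Σ ν·ξ):
  E: 751 − 1(291.3) − 2(136.7) = 186.2
  C: 0 + 2(291.3) = 582.5
  B: 0 + 1(136.7) = 136.7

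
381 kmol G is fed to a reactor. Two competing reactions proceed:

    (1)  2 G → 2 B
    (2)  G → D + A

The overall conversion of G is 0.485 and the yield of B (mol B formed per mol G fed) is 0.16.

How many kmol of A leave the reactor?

Yield of B: 2ξ₁ / 381 = 0.16 → ξ₁ = 30.48 kmol.
Conversion of G: 2ξ₁ + 1ξ₂ = 0.485 × 381 = 184.8 → ξ₂ = 123.8 kmol.
Outlet amounts (n = n₀ + Σ ν·ξ):
  G: 381 − 2(30.48) − 1(123.8) = 196.2
  B: 0 + 2(30.48) = 60.96
  D: 0 + 1(123.8) = 123.8
  A: 0 + 1(123.8) = 123.8

124 kmol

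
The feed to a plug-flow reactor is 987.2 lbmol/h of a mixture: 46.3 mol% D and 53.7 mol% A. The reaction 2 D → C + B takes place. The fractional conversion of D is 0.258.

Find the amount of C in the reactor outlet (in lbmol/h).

59 lbmol/h

D reacted = 0.258 × 457.1 = 117.9 lbmol/h; ν_D = −2, so ξ = 117.9/2 = 58.96 lbmol/h.
Outlet amounts (n = n₀ + ν ξ):
  D: 457.1 − 2(58.96) = 339.1
  C: 0 + 1(58.96) = 58.96
  B: 0 + 1(58.96) = 58.96
  A: 530.1 (inert)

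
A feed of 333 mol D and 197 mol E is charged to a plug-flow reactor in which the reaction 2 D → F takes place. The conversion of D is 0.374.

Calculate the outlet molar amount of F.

D reacted = 0.374 × 333 = 124.5 mol; ν_D = −2, so ξ = 124.5/2 = 62.27 mol.
Outlet amounts (n = n₀ + ν ξ):
  D: 333 − 2(62.27) = 208.5
  F: 0 + 1(62.27) = 62.27
  E: 197 (inert)

62.3 mol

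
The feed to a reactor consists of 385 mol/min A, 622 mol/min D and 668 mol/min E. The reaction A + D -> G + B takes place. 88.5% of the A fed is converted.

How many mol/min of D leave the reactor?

A reacted = 0.885 × 385 = 340.7 mol/min; ν_A = −1, so ξ = 340.7/1 = 340.7 mol/min.
Outlet amounts (n = n₀ + ν ξ):
  A: 385 − 1(340.7) = 44.27
  D: 622 − 1(340.7) = 281.3
  G: 0 + 1(340.7) = 340.7
  B: 0 + 1(340.7) = 340.7
  E: 668 (inert)

281 mol/min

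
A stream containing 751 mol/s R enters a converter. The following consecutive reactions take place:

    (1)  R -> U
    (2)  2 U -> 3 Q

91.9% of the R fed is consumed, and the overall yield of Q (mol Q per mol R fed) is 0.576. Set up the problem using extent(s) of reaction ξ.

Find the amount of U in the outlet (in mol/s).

Conversion of R: R consumed = 1ξ₁ = 0.919 × 751 → ξ₁ = 690.2 mol/s.
Yield of Q: 3ξ₂ / 751 = 0.576 → ξ₂ = 144.2 mol/s.
Outlet amounts (n = n₀ + Σ ν·ξ):
  R: 751 − 1(690.2) = 60.83
  U: 0 + 1(690.2) − 2(144.2) = 401.8
  Q: 0 + 3(144.2) = 432.6

402 mol/s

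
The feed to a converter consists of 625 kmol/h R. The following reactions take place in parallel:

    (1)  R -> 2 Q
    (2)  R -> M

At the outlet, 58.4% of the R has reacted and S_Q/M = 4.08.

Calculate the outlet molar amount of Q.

Conversion of R: R consumed = 0.584 × 625 = 365 kmol/h = 1ξ₁ + 1ξ₂.
Selectivity: 2ξ₁ / (1ξ₂) = 4.08 → ξ₁ = 2.04 ξ₂.
Substitute: (1·2.04 + 1) ξ₂ = 365 → ξ₂ = 120.1 kmol/h, ξ₁ = 244.9 kmol/h.
Outlet amounts (n = n₀ + Σ ν·ξ):
  R: 625 − 1(244.9) − 1(120.1) = 260
  Q: 0 + 2(244.9) = 489.9
  M: 0 + 1(120.1) = 120.1

490 kmol/h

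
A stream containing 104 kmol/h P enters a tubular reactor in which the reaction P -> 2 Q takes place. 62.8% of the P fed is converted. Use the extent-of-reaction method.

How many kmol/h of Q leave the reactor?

P reacted = 0.628 × 104 = 65.31 kmol/h; ν_P = −1, so ξ = 65.31/1 = 65.31 kmol/h.
Outlet amounts (n = n₀ + ν ξ):
  P: 104 − 1(65.31) = 38.69
  Q: 0 + 2(65.31) = 130.6

131 kmol/h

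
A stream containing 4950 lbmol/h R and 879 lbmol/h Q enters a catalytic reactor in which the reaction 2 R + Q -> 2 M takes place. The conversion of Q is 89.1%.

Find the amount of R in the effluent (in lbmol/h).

Q reacted = 0.891 × 879 = 783.2 lbmol/h; ν_Q = −1, so ξ = 783.2/1 = 783.2 lbmol/h.
Outlet amounts (n = n₀ + ν ξ):
  R: 4950 − 2(783.2) = 3384
  Q: 879 − 1(783.2) = 95.81
  M: 0 + 2(783.2) = 1566

3380 lbmol/h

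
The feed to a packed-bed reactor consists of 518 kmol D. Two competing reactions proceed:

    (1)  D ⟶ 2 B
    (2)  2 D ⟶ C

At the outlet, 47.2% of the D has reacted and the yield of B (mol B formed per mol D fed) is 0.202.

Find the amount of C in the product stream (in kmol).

Yield of B: 2ξ₁ / 518 = 0.202 → ξ₁ = 52.32 kmol.
Conversion of D: 1ξ₁ + 2ξ₂ = 0.472 × 518 = 244.5 → ξ₂ = 96.09 kmol.
Outlet amounts (n = n₀ + Σ ν·ξ):
  D: 518 − 1(52.32) − 2(96.09) = 273.5
  B: 0 + 2(52.32) = 104.6
  C: 0 + 1(96.09) = 96.09

96.1 kmol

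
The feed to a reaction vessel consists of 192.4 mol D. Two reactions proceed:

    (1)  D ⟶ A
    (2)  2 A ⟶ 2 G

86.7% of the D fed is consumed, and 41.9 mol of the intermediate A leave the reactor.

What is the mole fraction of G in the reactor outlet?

0.649

Conversion of D: D consumed = 1ξ₁ = 0.867 × 192.4 → ξ₁ = 166.8 mol.
A balance: n_A = 0 + 1ξ₁ − 2ξ₂ = 41.9 → ξ₂ = (1·166.8 − 41.9)/2 = 62.46 mol.
Outlet amounts (n = n₀ + Σ ν·ξ):
  D: 192.4 − 1(166.8) = 25.59
  A: 0 + 1(166.8) − 2(62.46) = 41.9
  G: 0 + 2(62.46) = 124.9
Total out = 192.4 mol; y_G = 124.9 / 192.4 = 0.6492.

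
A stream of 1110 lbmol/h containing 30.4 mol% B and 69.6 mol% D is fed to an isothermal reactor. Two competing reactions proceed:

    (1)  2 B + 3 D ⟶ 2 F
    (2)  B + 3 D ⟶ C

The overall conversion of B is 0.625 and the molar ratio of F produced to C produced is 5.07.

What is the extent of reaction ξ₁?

ξ₁ = 88.1 lbmol/h

Conversion of B: B consumed = 0.625 × 337.4 = 210.9 lbmol/h = 2ξ₁ + 1ξ₂.
Selectivity: 2ξ₁ / (1ξ₂) = 5.07 → ξ₁ = 2.535 ξ₂.
Substitute: (2·2.535 + 1) ξ₂ = 210.9 → ξ₂ = 34.74 lbmol/h, ξ₁ = 88.08 lbmol/h.
Outlet amounts (n = n₀ + Σ ν·ξ):
  B: 337.4 − 2(88.08) − 1(34.74) = 126.5
  D: 772.6 − 3(88.08) − 3(34.74) = 404.1
  F: 0 + 2(88.08) = 176.2
  C: 0 + 1(34.74) = 34.74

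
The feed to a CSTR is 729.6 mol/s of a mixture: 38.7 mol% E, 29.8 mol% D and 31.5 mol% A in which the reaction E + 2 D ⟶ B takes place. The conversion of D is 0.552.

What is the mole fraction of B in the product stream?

0.0984

D reacted = 0.552 × 217.4 = 120 mol/s; ν_D = −2, so ξ = 120/2 = 60.01 mol/s.
Outlet amounts (n = n₀ + ν ξ):
  E: 282.4 − 1(60.01) = 222.3
  D: 217.4 − 2(60.01) = 97.4
  B: 0 + 1(60.01) = 60.01
  A: 229.8 (inert)
Total out = 609.6 mol/s; y_B = 60.01 / 609.6 = 0.09844.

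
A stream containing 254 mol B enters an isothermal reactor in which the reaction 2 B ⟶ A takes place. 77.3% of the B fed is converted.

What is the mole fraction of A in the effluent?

0.63

B reacted = 0.773 × 254 = 196.3 mol; ν_B = −2, so ξ = 196.3/2 = 98.17 mol.
Outlet amounts (n = n₀ + ν ξ):
  B: 254 − 2(98.17) = 57.66
  A: 0 + 1(98.17) = 98.17
Total out = 155.8 mol; y_A = 98.17 / 155.8 = 0.63.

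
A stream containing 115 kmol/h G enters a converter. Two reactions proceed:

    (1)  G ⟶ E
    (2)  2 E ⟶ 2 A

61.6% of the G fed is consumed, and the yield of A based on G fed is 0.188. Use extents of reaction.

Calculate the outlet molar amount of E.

Conversion of G: G consumed = 1ξ₁ = 0.616 × 115 → ξ₁ = 70.84 kmol/h.
Yield of A: 2ξ₂ / 115 = 0.188 → ξ₂ = 10.81 kmol/h.
Outlet amounts (n = n₀ + Σ ν·ξ):
  G: 115 − 1(70.84) = 44.16
  E: 0 + 1(70.84) − 2(10.81) = 49.22
  A: 0 + 2(10.81) = 21.62

49.2 kmol/h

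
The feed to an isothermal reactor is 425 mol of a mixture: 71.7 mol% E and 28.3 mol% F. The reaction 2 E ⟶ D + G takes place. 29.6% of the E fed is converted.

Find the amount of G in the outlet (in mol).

E reacted = 0.296 × 304.7 = 90.2 mol; ν_E = −2, so ξ = 90.2/2 = 45.1 mol.
Outlet amounts (n = n₀ + ν ξ):
  E: 304.7 − 2(45.1) = 214.5
  D: 0 + 1(45.1) = 45.1
  G: 0 + 1(45.1) = 45.1
  F: 120.3 (inert)

45.1 mol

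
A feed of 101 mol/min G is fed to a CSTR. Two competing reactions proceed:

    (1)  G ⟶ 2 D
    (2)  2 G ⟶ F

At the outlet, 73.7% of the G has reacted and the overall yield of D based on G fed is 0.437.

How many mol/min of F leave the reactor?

Yield of D: 2ξ₁ / 101 = 0.437 → ξ₁ = 22.07 mol/min.
Conversion of G: 1ξ₁ + 2ξ₂ = 0.737 × 101 = 74.44 → ξ₂ = 26.18 mol/min.
Outlet amounts (n = n₀ + Σ ν·ξ):
  G: 101 − 1(22.07) − 2(26.18) = 26.56
  D: 0 + 2(22.07) = 44.14
  F: 0 + 1(26.18) = 26.18

26.2 mol/min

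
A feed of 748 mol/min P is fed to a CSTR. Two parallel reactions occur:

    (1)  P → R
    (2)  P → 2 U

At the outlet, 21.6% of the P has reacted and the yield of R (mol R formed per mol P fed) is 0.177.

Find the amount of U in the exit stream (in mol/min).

Yield of R: 1ξ₁ / 748 = 0.177 → ξ₁ = 132.4 mol/min.
Conversion of P: 1ξ₁ + 1ξ₂ = 0.216 × 748 = 161.6 → ξ₂ = 29.17 mol/min.
Outlet amounts (n = n₀ + Σ ν·ξ):
  P: 748 − 1(132.4) − 1(29.17) = 586.4
  R: 0 + 1(132.4) = 132.4
  U: 0 + 2(29.17) = 58.34

58.3 mol/min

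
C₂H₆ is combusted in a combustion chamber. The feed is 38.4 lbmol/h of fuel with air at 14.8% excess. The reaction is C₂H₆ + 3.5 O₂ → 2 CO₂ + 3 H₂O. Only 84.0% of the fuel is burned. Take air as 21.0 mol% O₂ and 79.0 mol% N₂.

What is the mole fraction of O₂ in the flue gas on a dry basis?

0.0598

Stoichiometric O₂ = 3.5 × 38.4 = 134.4 lbmol/h; O₂ fed = 134.4 × 1.148 = 154.3 lbmol/h.
N₂ fed = 154.3 × 79/21 = 580.4 lbmol/h.
Fuel reacted = 0.84 × 38.4 → ξ = 32.26 lbmol/h.
Outlet (n = n₀ + ν ξ):
  C₂H₆: 38.4 − 1(32.26) = 6.144
  O₂: 154.3 − 3.5(32.26) = 41.4
  N₂: 580.4 (inert)
  CO₂: 0 + 2(32.26) = 64.51
  H₂O: 0 + 3(32.26) = 96.77
Dry total = 692.5 lbmol/h; y_O₂ (dry) = 41.4 / 692.5 = 0.05978.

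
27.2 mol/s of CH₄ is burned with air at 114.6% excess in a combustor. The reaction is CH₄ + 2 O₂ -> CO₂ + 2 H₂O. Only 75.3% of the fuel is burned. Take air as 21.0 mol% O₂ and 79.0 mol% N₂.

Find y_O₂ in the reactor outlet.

Stoichiometric O₂ = 2 × 27.2 = 54.4 mol/s; O₂ fed = 54.4 × 2.146 = 116.7 mol/s.
N₂ fed = 116.7 × 79/21 = 439.2 mol/s.
Fuel reacted = 0.753 × 27.2 → ξ = 20.48 mol/s.
Outlet (n = n₀ + ν ξ):
  CH₄: 27.2 − 1(20.48) = 6.718
  O₂: 116.7 − 2(20.48) = 75.78
  N₂: 439.2 (inert)
  CO₂: 0 + 1(20.48) = 20.48
  H₂O: 0 + 2(20.48) = 40.96
Total out = 583.1 mol/s; y_O₂ = 75.78 / 583.1 = 0.13.

0.13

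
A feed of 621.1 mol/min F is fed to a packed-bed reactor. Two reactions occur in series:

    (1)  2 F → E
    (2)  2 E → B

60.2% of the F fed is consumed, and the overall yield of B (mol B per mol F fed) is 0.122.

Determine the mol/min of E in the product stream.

Conversion of F: F consumed = 2ξ₁ = 0.602 × 621.1 → ξ₁ = 187 mol/min.
Yield of B: 1ξ₂ / 621.1 = 0.122 → ξ₂ = 75.77 mol/min.
Outlet amounts (n = n₀ + Σ ν·ξ):
  F: 621.1 − 2(187) = 247.2
  E: 0 + 1(187) − 2(75.77) = 35.4
  B: 0 + 1(75.77) = 75.77

35.4 mol/min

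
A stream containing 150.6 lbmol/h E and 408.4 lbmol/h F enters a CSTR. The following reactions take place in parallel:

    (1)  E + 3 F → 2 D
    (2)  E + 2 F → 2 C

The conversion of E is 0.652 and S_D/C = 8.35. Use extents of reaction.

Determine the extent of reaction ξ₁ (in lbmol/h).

Conversion of E: E consumed = 0.652 × 150.6 = 98.19 lbmol/h = 1ξ₁ + 1ξ₂.
Selectivity: 2ξ₁ / (2ξ₂) = 8.35 → ξ₁ = 8.35 ξ₂.
Substitute: (1·8.35 + 1) ξ₂ = 98.19 → ξ₂ = 10.5 lbmol/h, ξ₁ = 87.69 lbmol/h.
Outlet amounts (n = n₀ + Σ ν·ξ):
  E: 150.6 − 1(87.69) − 1(10.5) = 52.41
  F: 408.4 − 3(87.69) − 2(10.5) = 124.3
  D: 0 + 2(87.69) = 175.4
  C: 0 + 2(10.5) = 21

ξ₁ = 87.7 lbmol/h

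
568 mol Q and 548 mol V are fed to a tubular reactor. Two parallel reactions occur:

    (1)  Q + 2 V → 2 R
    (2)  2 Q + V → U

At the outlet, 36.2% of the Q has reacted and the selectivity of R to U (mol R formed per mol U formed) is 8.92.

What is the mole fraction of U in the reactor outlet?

0.035

Conversion of Q: Q consumed = 0.362 × 568 = 205.6 mol = 1ξ₁ + 2ξ₂.
Selectivity: 2ξ₁ / (1ξ₂) = 8.92 → ξ₁ = 4.46 ξ₂.
Substitute: (1·4.46 + 2) ξ₂ = 205.6 → ξ₂ = 31.83 mol, ξ₁ = 142 mol.
Outlet amounts (n = n₀ + Σ ν·ξ):
  Q: 568 − 1(142) − 2(31.83) = 362.4
  V: 548 − 2(142) − 1(31.83) = 232.3
  R: 0 + 2(142) = 283.9
  U: 0 + 1(31.83) = 31.83
Total out = 910.4 mol; y_U = 31.83 / 910.4 = 0.03496.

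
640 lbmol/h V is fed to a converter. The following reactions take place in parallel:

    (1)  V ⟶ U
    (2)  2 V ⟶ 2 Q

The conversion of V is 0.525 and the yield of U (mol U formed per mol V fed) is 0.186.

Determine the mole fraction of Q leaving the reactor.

0.339

Yield of U: 1ξ₁ / 640 = 0.186 → ξ₁ = 119 lbmol/h.
Conversion of V: 1ξ₁ + 2ξ₂ = 0.525 × 640 = 336 → ξ₂ = 108.5 lbmol/h.
Outlet amounts (n = n₀ + Σ ν·ξ):
  V: 640 − 1(119) − 2(108.5) = 304
  U: 0 + 1(119) = 119
  Q: 0 + 2(108.5) = 217
Total out = 640 lbmol/h; y_Q = 217 / 640 = 0.339.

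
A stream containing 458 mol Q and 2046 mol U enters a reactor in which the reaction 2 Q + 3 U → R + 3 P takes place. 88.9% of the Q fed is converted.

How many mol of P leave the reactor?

Q reacted = 0.889 × 458 = 407.2 mol; ν_Q = −2, so ξ = 407.2/2 = 203.6 mol.
Outlet amounts (n = n₀ + ν ξ):
  Q: 458 − 2(203.6) = 50.84
  U: 2046 − 3(203.6) = 1435
  R: 0 + 1(203.6) = 203.6
  P: 0 + 3(203.6) = 610.7

611 mol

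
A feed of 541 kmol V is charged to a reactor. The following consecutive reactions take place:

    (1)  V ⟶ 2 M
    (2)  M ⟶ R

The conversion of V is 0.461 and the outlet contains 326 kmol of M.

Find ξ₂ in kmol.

Conversion of V: V consumed = 1ξ₁ = 0.461 × 541 → ξ₁ = 249.4 kmol.
M balance: n_M = 0 + 2ξ₁ − 1ξ₂ = 326 → ξ₂ = (2·249.4 − 326)/1 = 172.8 kmol.
Outlet amounts (n = n₀ + Σ ν·ξ):
  V: 541 − 1(249.4) = 291.6
  M: 0 + 2(249.4) − 1(172.8) = 326
  R: 0 + 1(172.8) = 172.8

ξ₂ = 173 kmol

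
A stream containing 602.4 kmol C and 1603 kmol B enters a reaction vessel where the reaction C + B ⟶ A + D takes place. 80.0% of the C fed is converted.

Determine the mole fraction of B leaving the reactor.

0.508

C reacted = 0.8 × 602.4 = 481.9 kmol; ν_C = −1, so ξ = 481.9/1 = 481.9 kmol.
Outlet amounts (n = n₀ + ν ξ):
  C: 602.4 − 1(481.9) = 120.5
  B: 1603 − 1(481.9) = 1121
  A: 0 + 1(481.9) = 481.9
  D: 0 + 1(481.9) = 481.9
Total out = 2205 kmol; y_B = 1121 / 2205 = 0.5083.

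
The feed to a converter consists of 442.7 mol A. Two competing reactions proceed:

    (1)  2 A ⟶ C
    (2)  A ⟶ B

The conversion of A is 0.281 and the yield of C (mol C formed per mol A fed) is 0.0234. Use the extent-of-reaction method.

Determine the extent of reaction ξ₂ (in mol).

ξ₂ = 104 mol

Yield of C: 1ξ₁ / 442.7 = 0.0234 → ξ₁ = 10.36 mol.
Conversion of A: 2ξ₁ + 1ξ₂ = 0.281 × 442.7 = 124.4 → ξ₂ = 103.7 mol.
Outlet amounts (n = n₀ + Σ ν·ξ):
  A: 442.7 − 2(10.36) − 1(103.7) = 318.3
  C: 0 + 1(10.36) = 10.36
  B: 0 + 1(103.7) = 103.7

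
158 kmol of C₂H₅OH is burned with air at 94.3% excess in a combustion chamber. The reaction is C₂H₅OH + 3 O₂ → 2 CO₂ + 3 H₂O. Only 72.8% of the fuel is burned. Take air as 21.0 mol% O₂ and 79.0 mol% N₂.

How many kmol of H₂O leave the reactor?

Stoichiometric O₂ = 3 × 158 = 474 kmol; O₂ fed = 474 × 1.943 = 921 kmol.
N₂ fed = 921 × 79/21 = 3465 kmol.
Fuel reacted = 0.728 × 158 → ξ = 115 kmol.
Outlet (n = n₀ + ν ξ):
  C₂H₅OH: 158 − 1(115) = 42.98
  O₂: 921 − 3(115) = 575.9
  N₂: 3465 (inert)
  CO₂: 0 + 2(115) = 230
  H₂O: 0 + 3(115) = 345.1

345 kmol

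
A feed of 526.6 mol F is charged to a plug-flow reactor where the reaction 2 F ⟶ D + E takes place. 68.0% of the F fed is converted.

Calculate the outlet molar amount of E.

F reacted = 0.68 × 526.6 = 358.1 mol; ν_F = −2, so ξ = 358.1/2 = 179 mol.
Outlet amounts (n = n₀ + ν ξ):
  F: 526.6 − 2(179) = 168.5
  D: 0 + 1(179) = 179
  E: 0 + 1(179) = 179

179 mol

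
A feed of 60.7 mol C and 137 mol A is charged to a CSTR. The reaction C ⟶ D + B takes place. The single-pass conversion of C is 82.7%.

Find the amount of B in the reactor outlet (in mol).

50.2 mol

C reacted = 0.827 × 60.7 = 50.2 mol; ν_C = −1, so ξ = 50.2/1 = 50.2 mol.
Outlet amounts (n = n₀ + ν ξ):
  C: 60.7 − 1(50.2) = 10.5
  D: 0 + 1(50.2) = 50.2
  B: 0 + 1(50.2) = 50.2
  A: 137 (inert)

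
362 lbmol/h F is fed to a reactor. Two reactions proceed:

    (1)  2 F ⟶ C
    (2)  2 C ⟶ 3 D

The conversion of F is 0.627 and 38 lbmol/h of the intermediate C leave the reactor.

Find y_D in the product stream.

0.396

Conversion of F: F consumed = 2ξ₁ = 0.627 × 362 → ξ₁ = 113.5 lbmol/h.
C balance: n_C = 0 + 1ξ₁ − 2ξ₂ = 38 → ξ₂ = (1·113.5 − 38)/2 = 37.74 lbmol/h.
Outlet amounts (n = n₀ + Σ ν·ξ):
  F: 362 − 2(113.5) = 135
  C: 0 + 1(113.5) − 2(37.74) = 38
  D: 0 + 3(37.74) = 113.2
Total out = 286.3 lbmol/h; y_D = 113.2 / 286.3 = 0.3956.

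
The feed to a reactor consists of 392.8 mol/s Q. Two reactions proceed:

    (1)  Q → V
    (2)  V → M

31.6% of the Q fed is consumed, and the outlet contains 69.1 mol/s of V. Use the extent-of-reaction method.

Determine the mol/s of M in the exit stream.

55 mol/s

Conversion of Q: Q consumed = 1ξ₁ = 0.316 × 392.8 → ξ₁ = 124.1 mol/s.
V balance: n_V = 0 + 1ξ₁ − 1ξ₂ = 69.1 → ξ₂ = (1·124.1 − 69.1)/1 = 55.02 mol/s.
Outlet amounts (n = n₀ + Σ ν·ξ):
  Q: 392.8 − 1(124.1) = 268.7
  V: 0 + 1(124.1) − 1(55.02) = 69.1
  M: 0 + 1(55.02) = 55.02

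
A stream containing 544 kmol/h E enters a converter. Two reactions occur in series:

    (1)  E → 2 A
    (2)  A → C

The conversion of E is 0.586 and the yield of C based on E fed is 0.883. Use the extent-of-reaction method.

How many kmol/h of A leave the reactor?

157 kmol/h

Conversion of E: E consumed = 1ξ₁ = 0.586 × 544 → ξ₁ = 318.8 kmol/h.
Yield of C: 1ξ₂ / 544 = 0.883 → ξ₂ = 480.4 kmol/h.
Outlet amounts (n = n₀ + Σ ν·ξ):
  E: 544 − 1(318.8) = 225.2
  A: 0 + 2(318.8) − 1(480.4) = 157.2
  C: 0 + 1(480.4) = 480.4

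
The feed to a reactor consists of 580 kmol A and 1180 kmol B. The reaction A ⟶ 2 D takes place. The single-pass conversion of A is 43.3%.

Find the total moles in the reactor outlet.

A reacted = 0.433 × 580 = 251.1 kmol; ν_A = −1, so ξ = 251.1/1 = 251.1 kmol.
Outlet amounts (n = n₀ + ν ξ):
  A: 580 − 1(251.1) = 328.9
  D: 0 + 2(251.1) = 502.3
  B: 1180 (inert)
Total out = 328.9 + 502.3 + 1180 = 2011 kmol.

2010 kmol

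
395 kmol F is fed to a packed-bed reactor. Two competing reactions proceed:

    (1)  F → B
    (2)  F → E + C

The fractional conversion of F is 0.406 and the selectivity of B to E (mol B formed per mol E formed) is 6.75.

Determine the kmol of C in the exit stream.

Conversion of F: F consumed = 0.406 × 395 = 160.4 kmol = 1ξ₁ + 1ξ₂.
Selectivity: 1ξ₁ / (1ξ₂) = 6.75 → ξ₁ = 6.75 ξ₂.
Substitute: (1·6.75 + 1) ξ₂ = 160.4 → ξ₂ = 20.69 kmol, ξ₁ = 139.7 kmol.
Outlet amounts (n = n₀ + Σ ν·ξ):
  F: 395 − 1(139.7) − 1(20.69) = 234.6
  B: 0 + 1(139.7) = 139.7
  E: 0 + 1(20.69) = 20.69
  C: 0 + 1(20.69) = 20.69

20.7 kmol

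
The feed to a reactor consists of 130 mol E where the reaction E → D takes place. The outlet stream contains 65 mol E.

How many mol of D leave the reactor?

For E: n = n₀ − 1ξ → 65 = 130 − 1ξ, giving ξ = 65 mol.
Outlet amounts (n = n₀ + ν ξ):
  E: 130 − 1(65) = 65
  D: 0 + 1(65) = 65

65 mol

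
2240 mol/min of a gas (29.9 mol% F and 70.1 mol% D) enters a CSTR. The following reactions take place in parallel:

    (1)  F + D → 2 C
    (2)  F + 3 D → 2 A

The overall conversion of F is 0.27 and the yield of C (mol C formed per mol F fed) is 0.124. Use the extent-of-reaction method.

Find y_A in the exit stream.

0.142

Yield of C: 2ξ₁ / 669.8 = 0.124 → ξ₁ = 41.53 mol/min.
Conversion of F: 1ξ₁ + 1ξ₂ = 0.27 × 669.8 = 180.8 → ξ₂ = 139.3 mol/min.
Outlet amounts (n = n₀ + Σ ν·ξ):
  F: 669.8 − 1(41.53) − 1(139.3) = 488.9
  D: 1570 − 1(41.53) − 3(139.3) = 1111
  C: 0 + 2(41.53) = 83.05
  A: 0 + 2(139.3) = 278.6
Total out = 1961 mol/min; y_A = 278.6 / 1961 = 0.1421.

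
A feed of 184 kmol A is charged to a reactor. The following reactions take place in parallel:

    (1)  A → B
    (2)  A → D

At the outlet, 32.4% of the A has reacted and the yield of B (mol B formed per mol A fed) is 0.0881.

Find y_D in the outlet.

Yield of B: 1ξ₁ / 184 = 0.0881 → ξ₁ = 16.21 kmol.
Conversion of A: 1ξ₁ + 1ξ₂ = 0.324 × 184 = 59.62 → ξ₂ = 43.41 kmol.
Outlet amounts (n = n₀ + Σ ν·ξ):
  A: 184 − 1(16.21) − 1(43.41) = 124.4
  B: 0 + 1(16.21) = 16.21
  D: 0 + 1(43.41) = 43.41
Total out = 184 kmol; y_D = 43.41 / 184 = 0.2359.

0.236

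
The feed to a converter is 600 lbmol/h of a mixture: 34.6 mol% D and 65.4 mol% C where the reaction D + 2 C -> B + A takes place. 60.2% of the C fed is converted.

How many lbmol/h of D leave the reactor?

89.5 lbmol/h

C reacted = 0.602 × 392.4 = 236.2 lbmol/h; ν_C = −2, so ξ = 236.2/2 = 118.1 lbmol/h.
Outlet amounts (n = n₀ + ν ξ):
  D: 207.6 − 1(118.1) = 89.49
  C: 392.4 − 2(118.1) = 156.2
  B: 0 + 1(118.1) = 118.1
  A: 0 + 1(118.1) = 118.1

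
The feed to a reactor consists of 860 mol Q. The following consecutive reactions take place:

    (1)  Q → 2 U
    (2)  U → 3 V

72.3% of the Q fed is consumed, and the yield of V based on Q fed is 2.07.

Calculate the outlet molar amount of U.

650 mol

Conversion of Q: Q consumed = 1ξ₁ = 0.723 × 860 → ξ₁ = 621.8 mol.
Yield of V: 3ξ₂ / 860 = 2.07 → ξ₂ = 593.4 mol.
Outlet amounts (n = n₀ + Σ ν·ξ):
  Q: 860 − 1(621.8) = 238.2
  U: 0 + 2(621.8) − 1(593.4) = 650.2
  V: 0 + 3(593.4) = 1780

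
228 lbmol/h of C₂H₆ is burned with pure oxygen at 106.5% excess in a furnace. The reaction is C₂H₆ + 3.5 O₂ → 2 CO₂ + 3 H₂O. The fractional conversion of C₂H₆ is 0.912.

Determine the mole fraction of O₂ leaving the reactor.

0.465

Stoichiometric O₂ = 3.5 × 228 = 798 lbmol/h; O₂ fed = 798 × 2.065 = 1648 lbmol/h.
Fuel reacted = 0.912 × 228 → ξ = 207.9 lbmol/h.
Outlet (n = n₀ + ν ξ):
  C₂H₆: 228 − 1(207.9) = 20.06
  O₂: 1648 − 3.5(207.9) = 920.1
  CO₂: 0 + 2(207.9) = 415.9
  H₂O: 0 + 3(207.9) = 623.8
Total out = 1980 lbmol/h; y_O₂ = 920.1 / 1980 = 0.4647.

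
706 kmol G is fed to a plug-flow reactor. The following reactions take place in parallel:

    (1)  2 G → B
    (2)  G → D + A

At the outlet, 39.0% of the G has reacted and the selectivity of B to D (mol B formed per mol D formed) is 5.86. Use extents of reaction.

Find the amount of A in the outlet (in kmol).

21.6 kmol

Conversion of G: G consumed = 0.39 × 706 = 275.3 kmol = 2ξ₁ + 1ξ₂.
Selectivity: 1ξ₁ / (1ξ₂) = 5.86 → ξ₁ = 5.86 ξ₂.
Substitute: (2·5.86 + 1) ξ₂ = 275.3 → ξ₂ = 21.65 kmol, ξ₁ = 126.8 kmol.
Outlet amounts (n = n₀ + Σ ν·ξ):
  G: 706 − 2(126.8) − 1(21.65) = 430.7
  B: 0 + 1(126.8) = 126.8
  D: 0 + 1(21.65) = 21.65
  A: 0 + 1(21.65) = 21.65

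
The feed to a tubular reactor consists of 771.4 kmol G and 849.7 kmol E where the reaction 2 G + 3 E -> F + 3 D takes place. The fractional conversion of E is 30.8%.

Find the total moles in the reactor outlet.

1530 kmol

E reacted = 0.308 × 849.7 = 261.7 kmol; ν_E = −3, so ξ = 261.7/3 = 87.24 kmol.
Outlet amounts (n = n₀ + ν ξ):
  G: 771.4 − 2(87.24) = 596.9
  E: 849.7 − 3(87.24) = 588
  F: 0 + 1(87.24) = 87.24
  D: 0 + 3(87.24) = 261.7
Total out = 596.9 + 588 + 87.24 + 261.7 = 1534 kmol.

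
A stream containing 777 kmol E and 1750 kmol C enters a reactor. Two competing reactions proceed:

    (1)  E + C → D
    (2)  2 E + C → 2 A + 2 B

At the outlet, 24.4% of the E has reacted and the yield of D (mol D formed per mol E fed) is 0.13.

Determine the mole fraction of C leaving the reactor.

Yield of D: 1ξ₁ / 777 = 0.13 → ξ₁ = 101 kmol.
Conversion of E: 1ξ₁ + 2ξ₂ = 0.244 × 777 = 189.6 → ξ₂ = 44.29 kmol.
Outlet amounts (n = n₀ + Σ ν·ξ):
  E: 777 − 1(101) − 2(44.29) = 587.4
  C: 1750 − 1(101) − 1(44.29) = 1605
  D: 0 + 1(101) = 101
  A: 0 + 2(44.29) = 88.58
  B: 0 + 2(44.29) = 88.58
Total out = 2470 kmol; y_C = 1605 / 2470 = 0.6496.

0.65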